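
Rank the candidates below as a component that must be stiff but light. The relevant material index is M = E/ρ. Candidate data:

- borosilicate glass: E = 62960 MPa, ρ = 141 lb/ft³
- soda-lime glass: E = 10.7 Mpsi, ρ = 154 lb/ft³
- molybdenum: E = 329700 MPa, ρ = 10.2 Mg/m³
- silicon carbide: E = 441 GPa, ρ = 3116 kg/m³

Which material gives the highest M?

silicon carbide

In SI units:
  borosilicate glass: E = 62.96 GPa, ρ = 2259 kg/m³
  soda-lime glass: E = 73.77 GPa, ρ = 2467 kg/m³
  molybdenum: E = 329.7 GPa, ρ = 10200 kg/m³
  silicon carbide: E = 441.0 GPa, ρ = 3116 kg/m³
  silicon carbide: M = 142 MN·m/kg
  molybdenum: M = 32.3 MN·m/kg
  soda-lime glass: M = 29.9 MN·m/kg
  borosilicate glass: M = 27.9 MN·m/kg
Silicon carbide has the largest M.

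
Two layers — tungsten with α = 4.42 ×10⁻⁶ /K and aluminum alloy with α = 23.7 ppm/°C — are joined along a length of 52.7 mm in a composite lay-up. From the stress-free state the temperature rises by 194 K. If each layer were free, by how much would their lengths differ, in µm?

Δα = |4.42 − 23.7|×10⁻⁶/K = 19.3×10⁻⁶/K.
ΔL_mismatch = Δα·L·ΔT = 19.3×10⁻⁶ × 52.7 mm × 194.0 K = 197 µm.

197 µm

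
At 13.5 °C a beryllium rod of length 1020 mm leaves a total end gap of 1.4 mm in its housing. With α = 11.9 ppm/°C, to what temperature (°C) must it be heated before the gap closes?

α·L₀·ΔT = 1.4 mm ⇒ ΔT = 1.4 / (11.9×10⁻⁶ × 1020.0) = 115.3 K.
T = 13.5 + 115.3 = 128.8 °C.

129 °C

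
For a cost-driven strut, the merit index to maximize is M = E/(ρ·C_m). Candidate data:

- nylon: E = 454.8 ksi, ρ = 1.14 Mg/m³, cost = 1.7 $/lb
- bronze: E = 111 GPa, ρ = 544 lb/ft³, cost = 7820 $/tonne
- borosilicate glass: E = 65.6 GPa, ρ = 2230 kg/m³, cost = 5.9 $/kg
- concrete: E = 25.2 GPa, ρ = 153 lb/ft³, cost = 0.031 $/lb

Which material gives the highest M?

Convert each candidate to consistent units, then evaluate M:
  nylon: E = 3.136 GPa, ρ = 1140 kg/m³, cost = 3.748 $/kg
  bronze: E = 111.0 GPa, ρ = 8714 kg/m³, cost = 7.820 $/kg
  borosilicate glass: E = 65.60 GPa, ρ = 2230 kg/m³, cost = 5.900 $/kg
  concrete: E = 25.20 GPa, ρ = 2451 kg/m³, cost = 0.06834 $/kg
  concrete: M = 150 MN·m per $
  borosilicate glass: M = 4.99 MN·m per $
  bronze: M = 1.63 MN·m per $
  nylon: M = 0.734 MN·m per $
The maximum is for concrete.

concrete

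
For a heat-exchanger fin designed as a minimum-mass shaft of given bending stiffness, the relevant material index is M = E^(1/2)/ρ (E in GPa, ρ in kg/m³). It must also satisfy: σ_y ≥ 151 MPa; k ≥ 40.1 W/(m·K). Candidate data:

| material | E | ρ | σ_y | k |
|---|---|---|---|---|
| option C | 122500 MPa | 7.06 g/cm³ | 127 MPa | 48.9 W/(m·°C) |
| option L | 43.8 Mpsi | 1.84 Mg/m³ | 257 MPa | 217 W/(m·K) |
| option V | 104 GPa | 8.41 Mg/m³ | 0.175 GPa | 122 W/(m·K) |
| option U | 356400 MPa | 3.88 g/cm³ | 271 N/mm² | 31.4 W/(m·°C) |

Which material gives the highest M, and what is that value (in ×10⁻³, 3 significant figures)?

option L, M = 9.44×10⁻³

Screen on constraints: σ_y ≥ 151 MPa; k ≥ 40.1 W/(m·K). Survivors: option L, option V.
Putting every candidate on a common basis:
  option L: E = 302.0 GPa, ρ = 1840 kg/m³
  option V: E = 104.0 GPa, ρ = 8410 kg/m³
  option L: M = 9.44×10⁻³
  option V: M = 1.21×10⁻³
Option L ranks first.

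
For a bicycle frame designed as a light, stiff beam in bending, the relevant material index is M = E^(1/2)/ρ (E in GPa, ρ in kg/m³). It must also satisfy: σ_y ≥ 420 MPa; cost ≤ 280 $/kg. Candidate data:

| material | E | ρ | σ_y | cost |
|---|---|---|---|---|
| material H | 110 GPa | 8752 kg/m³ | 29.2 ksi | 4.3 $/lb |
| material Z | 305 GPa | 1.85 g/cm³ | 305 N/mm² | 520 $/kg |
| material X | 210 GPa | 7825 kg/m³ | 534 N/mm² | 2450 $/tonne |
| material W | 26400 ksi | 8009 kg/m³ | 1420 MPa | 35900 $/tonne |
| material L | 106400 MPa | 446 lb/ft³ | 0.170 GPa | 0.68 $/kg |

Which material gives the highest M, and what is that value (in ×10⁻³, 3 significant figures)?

material X, M = 1.85×10⁻³

Screen on constraints: σ_y ≥ 420 MPa; cost ≤ 280 $/kg. Survivors: material X, material W.
In SI units:
  material X: E = 210.0 GPa, ρ = 7825 kg/m³
  material W: E = 182.0 GPa, ρ = 8009 kg/m³
  material X: M = 1.85×10⁻³
  material W: M = 1.68×10⁻³
Material X has the largest M.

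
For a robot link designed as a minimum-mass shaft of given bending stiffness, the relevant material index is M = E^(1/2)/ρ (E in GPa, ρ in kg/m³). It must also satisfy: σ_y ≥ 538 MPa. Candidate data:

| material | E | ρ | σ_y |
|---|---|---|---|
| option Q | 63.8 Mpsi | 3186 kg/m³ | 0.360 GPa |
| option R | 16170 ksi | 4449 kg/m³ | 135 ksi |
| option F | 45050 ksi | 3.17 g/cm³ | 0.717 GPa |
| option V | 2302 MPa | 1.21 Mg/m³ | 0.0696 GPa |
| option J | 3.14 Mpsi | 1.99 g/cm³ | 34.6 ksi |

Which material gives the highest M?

Screen on constraints: σ_y ≥ 538 MPa. Survivors: option R, option F.
After converting to SI:
  option R: E = 111.5 GPa, ρ = 4449 kg/m³
  option F: E = 310.6 GPa, ρ = 3170 kg/m³
  option F: M = 5.56×10⁻³
  option R: M = 2.37×10⁻³
Highest index: option F.

option F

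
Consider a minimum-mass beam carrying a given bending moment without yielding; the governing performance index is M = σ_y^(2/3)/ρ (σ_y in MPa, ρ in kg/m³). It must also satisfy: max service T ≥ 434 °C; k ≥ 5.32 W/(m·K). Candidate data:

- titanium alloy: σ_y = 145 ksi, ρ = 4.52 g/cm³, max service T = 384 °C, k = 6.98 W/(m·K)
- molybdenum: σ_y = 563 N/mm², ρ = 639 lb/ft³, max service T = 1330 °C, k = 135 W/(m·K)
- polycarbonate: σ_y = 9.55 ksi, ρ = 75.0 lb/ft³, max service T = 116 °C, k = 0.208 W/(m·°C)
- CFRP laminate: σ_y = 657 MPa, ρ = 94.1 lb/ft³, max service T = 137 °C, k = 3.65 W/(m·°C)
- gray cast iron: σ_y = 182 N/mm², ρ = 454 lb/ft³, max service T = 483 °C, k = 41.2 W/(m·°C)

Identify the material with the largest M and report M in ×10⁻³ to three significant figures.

molybdenum, M = 6.66×10⁻³

Screen on constraints: max service T ≥ 434 °C; k ≥ 5.32 W/(m·K). Survivors: molybdenum, gray cast iron.
Putting every candidate on a common basis:
  molybdenum: σ_y = 563.0 MPa, ρ = 10240 kg/m³
  gray cast iron: σ_y = 182.0 MPa, ρ = 7272 kg/m³
  molybdenum: M = 6.66×10⁻³
  gray cast iron: M = 4.42×10⁻³
Highest index: molybdenum.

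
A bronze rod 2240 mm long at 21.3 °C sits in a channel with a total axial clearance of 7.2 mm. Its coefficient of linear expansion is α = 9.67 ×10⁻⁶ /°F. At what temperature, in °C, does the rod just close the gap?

206 °C

α = 9.67×10⁻⁶/°F × 9/5 = 17.4×10⁻⁶/K.
α·L₀·ΔT = 7.2 mm ⇒ ΔT = 7.2 / (17.4×10⁻⁶ × 2240.0) = 184.7 K.
T = 21.3 + 184.7 = 206.0 °C.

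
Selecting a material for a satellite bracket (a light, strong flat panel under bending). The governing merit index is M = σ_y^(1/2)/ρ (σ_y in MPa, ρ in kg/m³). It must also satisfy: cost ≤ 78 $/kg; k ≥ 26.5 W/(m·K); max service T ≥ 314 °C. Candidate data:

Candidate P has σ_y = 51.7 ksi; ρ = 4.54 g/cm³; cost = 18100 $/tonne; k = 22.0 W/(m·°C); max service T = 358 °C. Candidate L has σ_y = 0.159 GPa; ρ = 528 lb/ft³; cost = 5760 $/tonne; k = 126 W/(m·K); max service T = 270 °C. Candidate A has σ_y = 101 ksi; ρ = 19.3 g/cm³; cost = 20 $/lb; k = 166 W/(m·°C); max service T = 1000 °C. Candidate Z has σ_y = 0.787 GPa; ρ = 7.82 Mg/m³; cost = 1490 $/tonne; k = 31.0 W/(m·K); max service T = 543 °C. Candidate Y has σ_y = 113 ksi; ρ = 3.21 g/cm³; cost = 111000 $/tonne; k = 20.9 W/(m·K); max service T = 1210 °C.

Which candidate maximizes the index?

Screen on constraints: cost ≤ 78 $/kg; k ≥ 26.5 W/(m·K); max service T ≥ 314 °C. Survivors: candidate A, candidate Z.
In SI units:
  candidate A: σ_y = 696.4 MPa, ρ = 19300 kg/m³
  candidate Z: σ_y = 787.0 MPa, ρ = 7820 kg/m³
  candidate Z: M = 3.59×10⁻³
  candidate A: M = 1.37×10⁻³
The maximum is for candidate Z.

candidate Z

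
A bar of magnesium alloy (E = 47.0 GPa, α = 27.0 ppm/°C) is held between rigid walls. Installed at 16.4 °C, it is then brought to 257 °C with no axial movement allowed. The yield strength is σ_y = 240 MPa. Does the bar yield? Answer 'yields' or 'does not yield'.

yields

ΔT = 240.6 K. Constrained thermal stress σ = E·α·ΔT = 47.00×10³ MPa × 27.0×10⁻⁶ × 240.6 = 305 MPa (compressive).
Compare to σ_y = 240 MPa: σ ≥ σ_y, so it yields.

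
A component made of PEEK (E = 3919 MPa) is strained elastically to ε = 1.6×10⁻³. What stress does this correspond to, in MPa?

E = 3919 MPa = 3.919 GPa.
σ = E·ε = 3919 MPa × 1.6×10⁻³ = 6.27 MPa.

6.27 MPa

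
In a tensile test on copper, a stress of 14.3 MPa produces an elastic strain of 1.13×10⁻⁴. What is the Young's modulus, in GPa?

E = σ/ε = 14.3 MPa / 1.13×10⁻⁴ = 126500 MPa = 127 GPa.

127 GPa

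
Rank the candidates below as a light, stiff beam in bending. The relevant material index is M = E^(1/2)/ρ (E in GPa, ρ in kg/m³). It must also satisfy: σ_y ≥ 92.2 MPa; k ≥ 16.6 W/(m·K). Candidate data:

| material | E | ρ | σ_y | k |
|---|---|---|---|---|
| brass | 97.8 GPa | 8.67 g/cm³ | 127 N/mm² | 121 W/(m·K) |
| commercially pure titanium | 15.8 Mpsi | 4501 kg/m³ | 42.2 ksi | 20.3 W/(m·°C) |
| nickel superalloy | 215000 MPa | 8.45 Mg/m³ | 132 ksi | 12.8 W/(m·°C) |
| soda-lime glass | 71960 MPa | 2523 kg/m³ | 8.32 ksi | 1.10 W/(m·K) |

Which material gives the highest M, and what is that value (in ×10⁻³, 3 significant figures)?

Screen on constraints: σ_y ≥ 92.2 MPa; k ≥ 16.6 W/(m·K). Survivors: brass, commercially pure titanium.
In SI units:
  brass: E = 97.80 GPa, ρ = 8670 kg/m³
  commercially pure titanium: E = 108.9 GPa, ρ = 4501 kg/m³
  commercially pure titanium: M = 2.32×10⁻³
  brass: M = 1.14×10⁻³
Highest index: commercially pure titanium.

commercially pure titanium, M = 2.32×10⁻³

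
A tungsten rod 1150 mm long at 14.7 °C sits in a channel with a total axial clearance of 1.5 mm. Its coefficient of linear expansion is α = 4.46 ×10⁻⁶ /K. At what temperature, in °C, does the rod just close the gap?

307 °C

α·L₀·ΔT = 1.5 mm ⇒ ΔT = 1.5 / (4.46×10⁻⁶ × 1150.0) = 292.5 K.
T = 14.7 + 292.5 = 307.2 °C.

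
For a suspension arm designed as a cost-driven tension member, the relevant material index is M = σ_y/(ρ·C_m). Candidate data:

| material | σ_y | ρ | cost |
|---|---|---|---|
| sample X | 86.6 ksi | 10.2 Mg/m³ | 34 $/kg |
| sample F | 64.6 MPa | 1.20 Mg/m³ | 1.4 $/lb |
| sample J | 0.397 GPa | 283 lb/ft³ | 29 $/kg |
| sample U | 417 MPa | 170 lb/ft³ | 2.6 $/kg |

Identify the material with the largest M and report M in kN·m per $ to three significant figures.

Convert each candidate to consistent units, then evaluate M:
  sample X: σ_y = 597.1 MPa, ρ = 10200 kg/m³, cost = 34.00 $/kg
  sample F: σ_y = 64.60 MPa, ρ = 1200 kg/m³, cost = 3.086 $/kg
  sample J: σ_y = 397.0 MPa, ρ = 4533 kg/m³, cost = 29.00 $/kg
  sample U: σ_y = 417.0 MPa, ρ = 2723 kg/m³, cost = 2.600 $/kg
  sample U: M = 58.9 kN·m per $
  sample F: M = 17.4 kN·m per $
  sample J: M = 3.02 kN·m per $
  sample X: M = 1.72 kN·m per $
Sample U has the largest M.

sample U, M = 58.9 kN·m per $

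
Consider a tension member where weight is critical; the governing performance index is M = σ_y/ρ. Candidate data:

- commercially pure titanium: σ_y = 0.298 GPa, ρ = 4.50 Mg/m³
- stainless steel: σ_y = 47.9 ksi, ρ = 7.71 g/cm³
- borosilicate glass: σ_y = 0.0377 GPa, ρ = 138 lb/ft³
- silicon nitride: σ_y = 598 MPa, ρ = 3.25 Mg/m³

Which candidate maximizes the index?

silicon nitride

Putting every candidate on a common basis:
  commercially pure titanium: σ_y = 298.0 MPa, ρ = 4500 kg/m³
  stainless steel: σ_y = 330.3 MPa, ρ = 7710 kg/m³
  borosilicate glass: σ_y = 37.70 MPa, ρ = 2211 kg/m³
  silicon nitride: σ_y = 598.0 MPa, ρ = 3250 kg/m³
  silicon nitride: M = 184 kN·m/kg
  commercially pure titanium: M = 66.2 kN·m/kg
  stainless steel: M = 42.8 kN·m/kg
  borosilicate glass: M = 17.1 kN·m/kg
The maximum is for silicon nitride.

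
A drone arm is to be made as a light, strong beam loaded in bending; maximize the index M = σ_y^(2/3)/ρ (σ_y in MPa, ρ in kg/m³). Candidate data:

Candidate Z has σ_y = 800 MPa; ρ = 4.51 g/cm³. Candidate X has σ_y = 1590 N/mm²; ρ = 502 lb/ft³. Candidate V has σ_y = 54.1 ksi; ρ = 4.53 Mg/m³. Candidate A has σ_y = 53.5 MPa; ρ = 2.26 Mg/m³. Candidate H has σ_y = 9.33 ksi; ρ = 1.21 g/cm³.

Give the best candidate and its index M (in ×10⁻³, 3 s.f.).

candidate Z, M = 19.1×10⁻³

Putting every candidate on a common basis:
  candidate Z: σ_y = 800.0 MPa, ρ = 4510 kg/m³
  candidate X: σ_y = 1590 MPa, ρ = 8041 kg/m³
  candidate V: σ_y = 373.0 MPa, ρ = 4530 kg/m³
  candidate A: σ_y = 53.50 MPa, ρ = 2260 kg/m³
  candidate H: σ_y = 64.33 MPa, ρ = 1210 kg/m³
  candidate Z: M = 19.1×10⁻³
  candidate X: M = 16.9×10⁻³
  candidate H: M = 13.3×10⁻³
  candidate V: M = 11.4×10⁻³
  candidate A: M = 6.28×10⁻³
Candidate Z ranks first.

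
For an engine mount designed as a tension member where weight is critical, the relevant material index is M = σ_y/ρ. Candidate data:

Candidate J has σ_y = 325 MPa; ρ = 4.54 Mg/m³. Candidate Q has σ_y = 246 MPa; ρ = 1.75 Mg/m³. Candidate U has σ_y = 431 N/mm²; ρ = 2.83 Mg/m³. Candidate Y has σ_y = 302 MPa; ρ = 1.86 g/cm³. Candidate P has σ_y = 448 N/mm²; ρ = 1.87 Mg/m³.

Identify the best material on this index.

Normalizing units and computing the index:
  candidate J: σ_y = 325.0 MPa, ρ = 4540 kg/m³
  candidate Q: σ_y = 246.0 MPa, ρ = 1750 kg/m³
  candidate U: σ_y = 431.0 MPa, ρ = 2830 kg/m³
  candidate Y: σ_y = 302.0 MPa, ρ = 1860 kg/m³
  candidate P: σ_y = 448.0 MPa, ρ = 1870 kg/m³
  candidate P: M = 240 kN·m/kg
  candidate Y: M = 162 kN·m/kg
  candidate U: M = 152 kN·m/kg
  candidate Q: M = 141 kN·m/kg
  candidate J: M = 71.6 kN·m/kg
Candidate P has the largest M.

candidate P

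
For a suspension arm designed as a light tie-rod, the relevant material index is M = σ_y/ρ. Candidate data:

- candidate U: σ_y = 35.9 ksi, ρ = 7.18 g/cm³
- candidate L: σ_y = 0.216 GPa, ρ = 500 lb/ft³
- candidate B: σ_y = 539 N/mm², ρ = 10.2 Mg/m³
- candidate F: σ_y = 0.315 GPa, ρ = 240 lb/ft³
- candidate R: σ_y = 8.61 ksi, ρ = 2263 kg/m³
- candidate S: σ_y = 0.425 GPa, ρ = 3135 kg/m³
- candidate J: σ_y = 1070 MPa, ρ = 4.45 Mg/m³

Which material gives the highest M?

candidate J

Convert each candidate to consistent units, then evaluate M:
  candidate U: σ_y = 247.5 MPa, ρ = 7180 kg/m³
  candidate L: σ_y = 216.0 MPa, ρ = 8009 kg/m³
  candidate B: σ_y = 539.0 MPa, ρ = 10200 kg/m³
  candidate F: σ_y = 315.0 MPa, ρ = 3844 kg/m³
  candidate R: σ_y = 59.36 MPa, ρ = 2263 kg/m³
  candidate S: σ_y = 425.0 MPa, ρ = 3135 kg/m³
  candidate J: σ_y = 1070 MPa, ρ = 4450 kg/m³
  candidate J: M = 240 kN·m/kg
  candidate S: M = 136 kN·m/kg
  candidate F: M = 81.9 kN·m/kg
  candidate B: M = 52.8 kN·m/kg
  candidate U: M = 34.5 kN·m/kg
  candidate L: M = 27.0 kN·m/kg
  candidate R: M = 26.2 kN·m/kg
The maximum is for candidate J.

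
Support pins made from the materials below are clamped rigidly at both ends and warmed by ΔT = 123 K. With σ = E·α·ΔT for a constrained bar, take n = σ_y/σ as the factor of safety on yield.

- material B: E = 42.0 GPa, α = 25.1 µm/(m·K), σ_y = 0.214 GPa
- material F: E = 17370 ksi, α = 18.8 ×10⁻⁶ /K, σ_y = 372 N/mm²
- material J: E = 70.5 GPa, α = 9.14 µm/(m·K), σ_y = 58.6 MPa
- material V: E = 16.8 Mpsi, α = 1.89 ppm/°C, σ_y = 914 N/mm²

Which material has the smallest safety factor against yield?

Per material, after unit conversion:
  material B: E = 42.00, α = 25.1, σ_y = 214.0 → σ = 130 MPa, n = 1.65
  material F: E = 119.8, α = 18.8, σ_y = 372.0 → σ = 277 MPa, n = 1.34
  material J: E = 70.50, α = 9.14, σ_y = 58.60 → σ = 79.3 MPa, n = 0.739
  material V: E = 115.8, α = 1.89, σ_y = 914.0 → σ = 26.9 MPa, n = 33.9
Material J has the lowest safety factor, n = 0.739.

material J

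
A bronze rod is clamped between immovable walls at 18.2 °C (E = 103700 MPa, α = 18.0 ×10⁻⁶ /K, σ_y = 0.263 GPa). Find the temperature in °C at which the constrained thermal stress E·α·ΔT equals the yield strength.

E = 103700 MPa = 103.7 GPa.
σ_y = 0.263 GPa = 263.0 MPa.
E·α·ΔT = 263.0 MPa ⇒ ΔT = 263.0 / (103.7×10³ × 18.0×10⁻⁶) = 140.9 K.
T = 18.2 + 140.9 = 159.1 °C.

159 °C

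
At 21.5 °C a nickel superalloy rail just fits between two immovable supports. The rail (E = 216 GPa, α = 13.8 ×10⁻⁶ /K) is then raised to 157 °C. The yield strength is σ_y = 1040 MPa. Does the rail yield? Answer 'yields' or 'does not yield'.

ΔT = 135.5 K. Constrained thermal stress σ = E·α·ΔT = 216.0×10³ MPa × 13.8×10⁻⁶ × 135.5 = 404 MPa (compressive).
Compare to σ_y = 1040 MPa: σ < σ_y, so it does not yield.

does not yield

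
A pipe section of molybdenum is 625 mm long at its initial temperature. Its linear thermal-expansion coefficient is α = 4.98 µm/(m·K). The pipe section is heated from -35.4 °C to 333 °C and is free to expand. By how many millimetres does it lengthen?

ΔT = 333 − (-35.4) = 368.4 K.
ΔL = α·L₀·ΔT = 4.98×10⁻⁶ × 625 mm × 368.4 K = 1.15 mm.

1.15 mm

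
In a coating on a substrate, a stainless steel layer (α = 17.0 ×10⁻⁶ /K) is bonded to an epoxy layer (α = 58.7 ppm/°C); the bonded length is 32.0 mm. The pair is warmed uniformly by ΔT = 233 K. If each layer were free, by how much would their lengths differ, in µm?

311 µm

Δα = |17.0 − 58.7|×10⁻⁶/K = 41.7×10⁻⁶/K.
ΔL_mismatch = Δα·L·ΔT = 41.7×10⁻⁶ × 32.0 mm × 233.0 K = 311 µm.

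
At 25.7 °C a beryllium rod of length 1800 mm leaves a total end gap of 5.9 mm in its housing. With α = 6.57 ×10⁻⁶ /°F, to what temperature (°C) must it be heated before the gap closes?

α = 6.57×10⁻⁶/°F × 9/5 = 11.8×10⁻⁶/K.
α·L₀·ΔT = 5.9 mm ⇒ ΔT = 5.9 / (11.8×10⁻⁶ × 1800.0) = 277.2 K.
T = 25.7 + 277.2 = 302.9 °C.

303 °C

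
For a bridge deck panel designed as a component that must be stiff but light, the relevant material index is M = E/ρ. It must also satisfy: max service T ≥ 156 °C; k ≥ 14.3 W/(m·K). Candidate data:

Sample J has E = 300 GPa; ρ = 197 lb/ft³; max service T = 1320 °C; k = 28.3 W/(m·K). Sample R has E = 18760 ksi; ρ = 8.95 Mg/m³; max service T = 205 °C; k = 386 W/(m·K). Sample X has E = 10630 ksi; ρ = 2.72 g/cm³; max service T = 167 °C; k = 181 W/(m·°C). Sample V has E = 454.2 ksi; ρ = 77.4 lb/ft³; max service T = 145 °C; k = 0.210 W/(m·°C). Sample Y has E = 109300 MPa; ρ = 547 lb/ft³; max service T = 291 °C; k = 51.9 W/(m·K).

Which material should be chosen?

Screen on constraints: max service T ≥ 156 °C; k ≥ 14.3 W/(m·K). Survivors: sample J, sample R, sample X, sample Y.
Normalizing units and computing the index:
  sample J: E = 300.0 GPa, ρ = 3156 kg/m³
  sample R: E = 129.3 GPa, ρ = 8950 kg/m³
  sample X: E = 73.29 GPa, ρ = 2720 kg/m³
  sample Y: E = 109.3 GPa, ρ = 8762 kg/m³
  sample J: M = 95.1 MN·m/kg
  sample X: M = 26.9 MN·m/kg
  sample R: M = 14.5 MN·m/kg
  sample Y: M = 12.5 MN·m/kg
Sample J ranks first.

sample J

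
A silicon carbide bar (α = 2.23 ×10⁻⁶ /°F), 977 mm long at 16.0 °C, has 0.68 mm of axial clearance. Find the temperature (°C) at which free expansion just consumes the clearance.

189 °C

α = 2.23×10⁻⁶/°F × 9/5 = 4.01×10⁻⁶/K.
α·L₀·ΔT = 0.68 mm ⇒ ΔT = 0.68 / (4.01×10⁻⁶ × 977.0) = 173.4 K.
T = 16.0 + 173.4 = 189.4 °C.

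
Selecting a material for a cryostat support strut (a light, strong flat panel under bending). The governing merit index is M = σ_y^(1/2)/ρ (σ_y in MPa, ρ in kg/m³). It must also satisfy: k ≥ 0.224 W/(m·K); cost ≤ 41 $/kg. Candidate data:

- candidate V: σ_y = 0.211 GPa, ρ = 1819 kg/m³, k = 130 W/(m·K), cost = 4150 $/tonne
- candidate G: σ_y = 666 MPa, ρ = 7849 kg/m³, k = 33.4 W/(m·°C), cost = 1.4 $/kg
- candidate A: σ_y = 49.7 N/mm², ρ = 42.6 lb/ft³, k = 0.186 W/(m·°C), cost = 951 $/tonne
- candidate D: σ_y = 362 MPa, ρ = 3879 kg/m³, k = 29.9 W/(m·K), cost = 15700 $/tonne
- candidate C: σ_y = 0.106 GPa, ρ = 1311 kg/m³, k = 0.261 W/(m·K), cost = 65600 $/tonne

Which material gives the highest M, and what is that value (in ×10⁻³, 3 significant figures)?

Screen on constraints: k ≥ 0.224 W/(m·K); cost ≤ 41 $/kg. Survivors: candidate V, candidate G, candidate D.
Normalizing units and computing the index:
  candidate V: σ_y = 211.0 MPa, ρ = 1819 kg/m³
  candidate G: σ_y = 666.0 MPa, ρ = 7849 kg/m³
  candidate D: σ_y = 362.0 MPa, ρ = 3879 kg/m³
  candidate V: M = 7.99×10⁻³
  candidate D: M = 4.90×10⁻³
  candidate G: M = 3.29×10⁻³
Highest index: candidate V.

candidate V, M = 7.99×10⁻³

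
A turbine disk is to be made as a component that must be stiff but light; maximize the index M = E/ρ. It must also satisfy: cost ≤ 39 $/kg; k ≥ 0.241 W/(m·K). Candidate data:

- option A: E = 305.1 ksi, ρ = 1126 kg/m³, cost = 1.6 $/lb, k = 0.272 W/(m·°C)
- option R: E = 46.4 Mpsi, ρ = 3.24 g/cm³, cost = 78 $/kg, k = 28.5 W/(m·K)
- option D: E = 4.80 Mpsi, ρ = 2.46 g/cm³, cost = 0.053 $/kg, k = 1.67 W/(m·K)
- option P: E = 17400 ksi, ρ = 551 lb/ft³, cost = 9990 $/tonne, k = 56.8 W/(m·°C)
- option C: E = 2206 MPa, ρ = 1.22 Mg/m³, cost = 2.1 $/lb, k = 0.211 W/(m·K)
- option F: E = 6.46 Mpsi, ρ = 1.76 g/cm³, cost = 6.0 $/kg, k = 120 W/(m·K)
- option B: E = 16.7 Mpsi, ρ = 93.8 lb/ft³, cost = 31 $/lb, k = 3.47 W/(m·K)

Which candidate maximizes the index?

Screen on constraints: cost ≤ 39 $/kg; k ≥ 0.241 W/(m·K). Survivors: option A, option D, option P, option F.
In SI units:
  option A: E = 2.104 GPa, ρ = 1126 kg/m³
  option D: E = 33.09 GPa, ρ = 2460 kg/m³
  option P: E = 120.0 GPa, ρ = 8826 kg/m³
  option F: E = 44.54 GPa, ρ = 1760 kg/m³
  option F: M = 25.3 MN·m/kg
  option P: M = 13.6 MN·m/kg
  option D: M = 13.5 MN·m/kg
  option A: M = 1.87 MN·m/kg
Highest index: option F.

option F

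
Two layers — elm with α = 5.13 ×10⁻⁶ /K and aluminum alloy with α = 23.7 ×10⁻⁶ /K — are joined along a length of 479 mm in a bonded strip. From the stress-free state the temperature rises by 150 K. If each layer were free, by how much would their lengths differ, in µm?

1330 µm

Δα = |5.13 − 23.7|×10⁻⁶/K = 18.6×10⁻⁶/K.
ΔL_mismatch = Δα·L·ΔT = 18.6×10⁻⁶ × 479.0 mm × 150.0 K = 1330 µm.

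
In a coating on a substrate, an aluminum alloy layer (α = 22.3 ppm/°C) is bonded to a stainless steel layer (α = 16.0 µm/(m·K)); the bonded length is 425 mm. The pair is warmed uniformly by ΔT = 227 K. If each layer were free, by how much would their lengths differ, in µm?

608 µm

Δα = |22.3 − 16.0|×10⁻⁶/K = 6.30×10⁻⁶/K.
ΔL_mismatch = Δα·L·ΔT = 6.30×10⁻⁶ × 425.0 mm × 227.0 K = 608 µm.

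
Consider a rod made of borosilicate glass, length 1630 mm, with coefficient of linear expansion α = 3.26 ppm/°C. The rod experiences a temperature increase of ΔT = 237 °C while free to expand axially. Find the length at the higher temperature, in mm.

1631.3 mm

ΔL = α·L₀·ΔT = 3.26×10⁻⁶ × 1630 mm × 237.0 K = 1.26 mm.
L = L₀ + ΔL = 1630 + 1.26 = 1631.3 mm.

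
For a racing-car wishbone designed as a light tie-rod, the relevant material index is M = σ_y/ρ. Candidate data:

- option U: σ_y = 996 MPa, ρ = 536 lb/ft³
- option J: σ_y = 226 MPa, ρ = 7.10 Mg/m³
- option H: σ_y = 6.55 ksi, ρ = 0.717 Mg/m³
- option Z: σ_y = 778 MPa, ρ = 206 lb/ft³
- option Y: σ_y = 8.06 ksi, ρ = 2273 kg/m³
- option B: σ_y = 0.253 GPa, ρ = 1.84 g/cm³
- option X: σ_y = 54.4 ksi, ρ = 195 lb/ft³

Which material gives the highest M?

option Z

Convert each candidate to consistent units, then evaluate M:
  option U: σ_y = 996.0 MPa, ρ = 8586 kg/m³
  option J: σ_y = 226.0 MPa, ρ = 7100 kg/m³
  option H: σ_y = 45.16 MPa, ρ = 717.0 kg/m³
  option Z: σ_y = 778.0 MPa, ρ = 3300 kg/m³
  option Y: σ_y = 55.57 MPa, ρ = 2273 kg/m³
  option B: σ_y = 253.0 MPa, ρ = 1840 kg/m³
  option X: σ_y = 375.1 MPa, ρ = 3124 kg/m³
  option Z: M = 236 kN·m/kg
  option B: M = 138 kN·m/kg
  option X: M = 120 kN·m/kg
  option U: M = 116 kN·m/kg
  option H: M = 63.0 kN·m/kg
  option J: M = 31.8 kN·m/kg
  option Y: M = 24.4 kN·m/kg
Highest index: option Z.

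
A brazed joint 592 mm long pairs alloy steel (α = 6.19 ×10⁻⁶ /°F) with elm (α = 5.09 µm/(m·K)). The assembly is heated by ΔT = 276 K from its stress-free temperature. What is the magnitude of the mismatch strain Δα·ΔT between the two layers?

alloy steel: α = 6.19×10⁻⁶/°F × 9/5 = 11.1×10⁻⁶/K.
Δα = |11.1 − 5.09|×10⁻⁶/K = 6.05×10⁻⁶/K.
Mismatch strain = Δα·ΔT = 6.05×10⁻⁶ × 276.0 = 1.67×10⁻³.

1.67×10⁻³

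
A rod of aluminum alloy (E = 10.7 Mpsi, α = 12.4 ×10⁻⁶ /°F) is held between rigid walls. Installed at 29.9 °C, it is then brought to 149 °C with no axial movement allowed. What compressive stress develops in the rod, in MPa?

196 MPa

E = 10.7 Mpsi = 73.77 GPa.
α = 12.4×10⁻⁶/°F × 9/5 = 22.3×10⁻⁶/K.
ΔT = 119.1 K. Constrained thermal stress σ = E·α·ΔT = 73.77×10³ MPa × 22.3×10⁻⁶ × 119.1 = 196 MPa (compressive).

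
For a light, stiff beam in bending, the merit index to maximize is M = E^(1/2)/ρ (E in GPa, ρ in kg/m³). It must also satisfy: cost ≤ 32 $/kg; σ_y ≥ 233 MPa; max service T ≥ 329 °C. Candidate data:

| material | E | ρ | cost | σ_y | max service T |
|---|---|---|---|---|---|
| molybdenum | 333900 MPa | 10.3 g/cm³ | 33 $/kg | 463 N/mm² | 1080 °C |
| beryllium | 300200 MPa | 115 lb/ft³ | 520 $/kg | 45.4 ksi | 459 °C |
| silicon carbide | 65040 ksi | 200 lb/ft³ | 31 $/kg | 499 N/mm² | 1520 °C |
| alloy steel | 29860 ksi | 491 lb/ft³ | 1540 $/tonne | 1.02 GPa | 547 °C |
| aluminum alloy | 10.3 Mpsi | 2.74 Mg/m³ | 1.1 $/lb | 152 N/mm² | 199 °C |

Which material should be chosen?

Screen on constraints: cost ≤ 32 $/kg; σ_y ≥ 233 MPa; max service T ≥ 329 °C. Survivors: silicon carbide, alloy steel.
After converting to SI:
  silicon carbide: E = 448.4 GPa, ρ = 3204 kg/m³
  alloy steel: E = 205.9 GPa, ρ = 7865 kg/m³
  silicon carbide: M = 6.61×10⁻³
  alloy steel: M = 1.82×10⁻³
Silicon carbide has the largest M.

silicon carbide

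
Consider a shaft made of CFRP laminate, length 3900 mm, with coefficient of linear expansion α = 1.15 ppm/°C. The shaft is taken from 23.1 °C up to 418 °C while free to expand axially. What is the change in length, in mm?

1.77 mm

ΔT = 418 − 23.1 = 394.9 K.
ΔL = α·L₀·ΔT = 1.15×10⁻⁶ × 3900 mm × 394.9 K = 1.77 mm.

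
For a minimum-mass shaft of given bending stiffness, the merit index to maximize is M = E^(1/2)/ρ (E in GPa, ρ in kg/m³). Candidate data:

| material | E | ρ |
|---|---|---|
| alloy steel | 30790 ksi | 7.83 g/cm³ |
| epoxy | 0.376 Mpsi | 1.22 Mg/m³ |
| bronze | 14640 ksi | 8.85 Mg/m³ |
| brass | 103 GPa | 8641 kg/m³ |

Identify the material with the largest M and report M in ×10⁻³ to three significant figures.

alloy steel, M = 1.86×10⁻³

Normalizing units and computing the index:
  alloy steel: E = 212.3 GPa, ρ = 7830 kg/m³
  epoxy: E = 2.592 GPa, ρ = 1220 kg/m³
  bronze: E = 100.9 GPa, ρ = 8850 kg/m³
  brass: E = 103.0 GPa, ρ = 8641 kg/m³
  alloy steel: M = 1.86×10⁻³
  epoxy: M = 1.32×10⁻³
  brass: M = 1.17×10⁻³
  bronze: M = 1.14×10⁻³
The maximum is for alloy steel.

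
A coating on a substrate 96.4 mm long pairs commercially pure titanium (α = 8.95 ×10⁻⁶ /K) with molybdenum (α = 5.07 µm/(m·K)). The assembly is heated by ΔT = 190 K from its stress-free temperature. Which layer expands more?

commercially pure titanium

α(commercially pure titanium) = 8.95×10⁻⁶/K vs α(molybdenum) = 5.07×10⁻⁶/K.
Higher α expands more for the same ΔT: commercially pure titanium.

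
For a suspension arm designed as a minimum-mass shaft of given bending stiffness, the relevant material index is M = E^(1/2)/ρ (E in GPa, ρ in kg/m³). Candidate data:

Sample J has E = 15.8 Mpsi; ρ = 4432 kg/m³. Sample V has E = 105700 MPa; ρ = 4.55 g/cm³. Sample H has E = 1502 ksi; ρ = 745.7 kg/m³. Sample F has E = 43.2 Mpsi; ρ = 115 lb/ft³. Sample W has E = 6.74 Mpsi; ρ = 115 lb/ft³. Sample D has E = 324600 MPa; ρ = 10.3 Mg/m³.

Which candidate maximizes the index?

sample F

Convert each candidate to consistent units, then evaluate M:
  sample J: E = 108.9 GPa, ρ = 4432 kg/m³
  sample V: E = 105.7 GPa, ρ = 4550 kg/m³
  sample H: E = 10.36 GPa, ρ = 745.7 kg/m³
  sample F: E = 297.9 GPa, ρ = 1842 kg/m³
  sample W: E = 46.47 GPa, ρ = 1842 kg/m³
  sample D: E = 324.6 GPa, ρ = 10300 kg/m³
  sample F: M = 9.37×10⁻³
  sample H: M = 4.32×10⁻³
  sample W: M = 3.70×10⁻³
  sample J: M = 2.35×10⁻³
  sample V: M = 2.26×10⁻³
  sample D: M = 1.75×10⁻³
Sample F has the largest M.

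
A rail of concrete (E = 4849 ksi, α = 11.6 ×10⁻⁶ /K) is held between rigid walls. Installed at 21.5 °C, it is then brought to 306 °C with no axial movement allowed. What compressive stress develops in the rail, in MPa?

110 MPa

E = 4849 ksi = 33.43 GPa.
ΔT = 284.5 K. Constrained thermal stress σ = E·α·ΔT = 33.43×10³ MPa × 11.6×10⁻⁶ × 284.5 = 110 MPa (compressive).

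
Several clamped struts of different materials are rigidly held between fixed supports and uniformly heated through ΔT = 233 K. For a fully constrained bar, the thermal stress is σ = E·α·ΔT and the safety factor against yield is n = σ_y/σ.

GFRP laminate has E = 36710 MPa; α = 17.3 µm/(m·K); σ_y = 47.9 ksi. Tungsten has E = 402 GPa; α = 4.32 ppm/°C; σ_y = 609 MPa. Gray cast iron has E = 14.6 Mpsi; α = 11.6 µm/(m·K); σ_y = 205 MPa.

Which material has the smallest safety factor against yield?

gray cast iron

With everything in SI (GPa, ×10⁻⁶/K, MPa):
  GFRP laminate: E = 36.71, α = 17.3, σ_y = 330.3 → σ = 148 MPa, n = 2.23
  tungsten: E = 402.0, α = 4.32, σ_y = 609.0 → σ = 405 MPa, n = 1.51
  gray cast iron: E = 100.7, α = 11.6, σ_y = 205.0 → σ = 272 MPa, n = 0.753
Gray cast iron has the lowest safety factor, n = 0.753.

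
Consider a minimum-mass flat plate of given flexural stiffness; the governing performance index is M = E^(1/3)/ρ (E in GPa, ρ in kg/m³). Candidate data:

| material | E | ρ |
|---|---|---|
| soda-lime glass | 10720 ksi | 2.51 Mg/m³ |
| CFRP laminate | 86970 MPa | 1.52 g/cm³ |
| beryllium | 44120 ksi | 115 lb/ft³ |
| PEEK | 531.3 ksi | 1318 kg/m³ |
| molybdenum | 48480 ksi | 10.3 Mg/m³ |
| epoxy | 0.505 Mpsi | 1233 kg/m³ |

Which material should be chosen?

In SI units:
  soda-lime glass: E = 73.91 GPa, ρ = 2510 kg/m³
  CFRP laminate: E = 86.97 GPa, ρ = 1520 kg/m³
  beryllium: E = 304.2 GPa, ρ = 1842 kg/m³
  PEEK: E = 3.663 GPa, ρ = 1318 kg/m³
  molybdenum: E = 334.3 GPa, ρ = 10300 kg/m³
  epoxy: E = 3.482 GPa, ρ = 1233 kg/m³
  beryllium: M = 3.65×10⁻³
  CFRP laminate: M = 2.91×10⁻³
  soda-lime glass: M = 1.67×10⁻³
  epoxy: M = 1.23×10⁻³
  PEEK: M = 1.17×10⁻³
  molybdenum: M = 0.674×10⁻³
The maximum is for beryllium.

beryllium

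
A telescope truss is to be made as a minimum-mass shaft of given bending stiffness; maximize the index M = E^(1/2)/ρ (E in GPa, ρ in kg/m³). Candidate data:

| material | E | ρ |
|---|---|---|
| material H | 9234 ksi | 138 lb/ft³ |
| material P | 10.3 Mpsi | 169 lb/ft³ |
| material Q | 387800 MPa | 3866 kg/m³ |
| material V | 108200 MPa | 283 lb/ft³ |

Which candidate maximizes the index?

material Q

Putting every candidate on a common basis:
  material H: E = 63.67 GPa, ρ = 2211 kg/m³
  material P: E = 71.02 GPa, ρ = 2707 kg/m³
  material Q: E = 387.8 GPa, ρ = 3866 kg/m³
  material V: E = 108.2 GPa, ρ = 4533 kg/m³
  material Q: M = 5.09×10⁻³
  material H: M = 3.61×10⁻³
  material P: M = 3.11×10⁻³
  material V: M = 2.29×10⁻³
Material Q has the largest M.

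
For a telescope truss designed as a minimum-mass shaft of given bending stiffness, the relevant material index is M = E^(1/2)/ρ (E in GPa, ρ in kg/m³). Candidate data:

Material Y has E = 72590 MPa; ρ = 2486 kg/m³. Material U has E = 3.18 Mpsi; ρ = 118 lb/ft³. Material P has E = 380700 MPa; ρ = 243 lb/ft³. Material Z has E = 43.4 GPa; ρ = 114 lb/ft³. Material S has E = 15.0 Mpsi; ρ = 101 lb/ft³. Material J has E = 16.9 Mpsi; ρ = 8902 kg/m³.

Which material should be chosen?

Convert each candidate to consistent units, then evaluate M:
  material Y: E = 72.59 GPa, ρ = 2486 kg/m³
  material U: E = 21.93 GPa, ρ = 1890 kg/m³
  material P: E = 380.7 GPa, ρ = 3892 kg/m³
  material Z: E = 43.40 GPa, ρ = 1826 kg/m³
  material S: E = 103.4 GPa, ρ = 1618 kg/m³
  material J: E = 116.5 GPa, ρ = 8902 kg/m³
  material S: M = 6.29×10⁻³
  material P: M = 5.01×10⁻³
  material Z: M = 3.61×10⁻³
  material Y: M = 3.43×10⁻³
  material U: M = 2.48×10⁻³
  material J: M = 1.21×10⁻³
The maximum is for material S.

material S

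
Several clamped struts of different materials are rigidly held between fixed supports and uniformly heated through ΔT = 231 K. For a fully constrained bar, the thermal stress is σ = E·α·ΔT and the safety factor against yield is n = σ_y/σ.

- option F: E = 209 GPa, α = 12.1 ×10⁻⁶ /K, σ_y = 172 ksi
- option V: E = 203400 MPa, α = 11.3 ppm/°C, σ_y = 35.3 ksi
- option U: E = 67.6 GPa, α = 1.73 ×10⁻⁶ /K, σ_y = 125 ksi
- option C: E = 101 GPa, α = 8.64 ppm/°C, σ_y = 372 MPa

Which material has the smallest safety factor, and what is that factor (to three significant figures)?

option V, n = 0.458

Per material, after unit conversion:
  option F: E = 209.0, α = 12.1, σ_y = 1186 → σ = 584 MPa, n = 2.03
  option V: E = 203.4, α = 11.3, σ_y = 243.4 → σ = 531 MPa, n = 0.458
  option U: E = 67.60, α = 1.73, σ_y = 861.8 → σ = 27.0 MPa, n = 31.9
  option C: E = 101.0, α = 8.64, σ_y = 372.0 → σ = 202 MPa, n = 1.85
Option V has the lowest safety factor, n = 0.458.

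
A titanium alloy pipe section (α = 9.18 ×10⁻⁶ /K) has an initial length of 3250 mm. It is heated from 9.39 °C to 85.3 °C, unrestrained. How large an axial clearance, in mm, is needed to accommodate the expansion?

2.26 mm

ΔT = 85.3 − 9.39 = 75.91 K.
ΔL = α·L₀·ΔT = 9.18×10⁻⁶ × 3250 mm × 75.91 K = 2.26 mm.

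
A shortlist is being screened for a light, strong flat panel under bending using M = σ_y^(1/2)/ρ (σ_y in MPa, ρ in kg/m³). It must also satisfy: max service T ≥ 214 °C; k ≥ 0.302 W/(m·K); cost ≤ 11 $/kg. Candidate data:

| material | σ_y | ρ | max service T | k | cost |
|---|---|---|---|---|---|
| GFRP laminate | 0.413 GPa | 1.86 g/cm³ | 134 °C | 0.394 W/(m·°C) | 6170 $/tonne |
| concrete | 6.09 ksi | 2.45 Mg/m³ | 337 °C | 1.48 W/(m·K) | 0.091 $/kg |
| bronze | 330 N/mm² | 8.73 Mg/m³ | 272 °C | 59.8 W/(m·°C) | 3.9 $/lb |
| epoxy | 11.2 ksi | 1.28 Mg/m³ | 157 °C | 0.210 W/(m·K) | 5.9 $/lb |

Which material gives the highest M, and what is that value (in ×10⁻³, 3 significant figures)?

concrete, M = 2.64×10⁻³

Screen on constraints: max service T ≥ 214 °C; k ≥ 0.302 W/(m·K); cost ≤ 11 $/kg. Survivors: concrete, bronze.
Putting every candidate on a common basis:
  concrete: σ_y = 41.99 MPa, ρ = 2450 kg/m³
  bronze: σ_y = 330.0 MPa, ρ = 8730 kg/m³
  concrete: M = 2.64×10⁻³
  bronze: M = 2.08×10⁻³
Highest index: concrete.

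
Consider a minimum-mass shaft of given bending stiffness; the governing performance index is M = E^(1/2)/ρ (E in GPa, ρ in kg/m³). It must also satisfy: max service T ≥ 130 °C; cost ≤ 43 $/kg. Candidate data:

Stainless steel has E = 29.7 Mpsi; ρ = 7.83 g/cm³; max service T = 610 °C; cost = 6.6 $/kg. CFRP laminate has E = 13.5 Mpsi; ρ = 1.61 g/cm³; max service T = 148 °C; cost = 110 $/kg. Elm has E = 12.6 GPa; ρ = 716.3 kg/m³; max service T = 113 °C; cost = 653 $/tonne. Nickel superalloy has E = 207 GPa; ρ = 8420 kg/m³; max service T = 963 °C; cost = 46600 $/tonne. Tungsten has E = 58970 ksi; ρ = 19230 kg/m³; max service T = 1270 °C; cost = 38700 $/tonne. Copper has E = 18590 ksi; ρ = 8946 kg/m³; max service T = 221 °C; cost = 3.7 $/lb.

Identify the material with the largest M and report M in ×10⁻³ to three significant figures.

stainless steel, M = 1.83×10⁻³

Screen on constraints: max service T ≥ 130 °C; cost ≤ 43 $/kg. Survivors: stainless steel, tungsten, copper.
Putting every candidate on a common basis:
  stainless steel: E = 204.8 GPa, ρ = 7830 kg/m³
  tungsten: E = 406.6 GPa, ρ = 19230 kg/m³
  copper: E = 128.2 GPa, ρ = 8946 kg/m³
  stainless steel: M = 1.83×10⁻³
  copper: M = 1.27×10⁻³
  tungsten: M = 1.05×10⁻³
Stainless steel ranks first.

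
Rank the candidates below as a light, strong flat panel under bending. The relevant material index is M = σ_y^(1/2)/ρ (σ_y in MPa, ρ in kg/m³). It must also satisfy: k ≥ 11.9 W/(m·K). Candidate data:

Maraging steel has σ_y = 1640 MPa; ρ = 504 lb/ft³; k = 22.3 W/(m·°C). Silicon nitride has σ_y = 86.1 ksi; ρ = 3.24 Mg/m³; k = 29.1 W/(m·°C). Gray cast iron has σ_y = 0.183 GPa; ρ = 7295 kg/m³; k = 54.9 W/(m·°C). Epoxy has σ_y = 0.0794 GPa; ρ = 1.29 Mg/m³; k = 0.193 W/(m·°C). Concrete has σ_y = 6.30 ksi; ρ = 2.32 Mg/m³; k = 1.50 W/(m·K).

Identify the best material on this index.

silicon nitride

Screen on constraints: k ≥ 11.9 W/(m·K). Survivors: maraging steel, silicon nitride, gray cast iron.
In SI units:
  maraging steel: σ_y = 1640 MPa, ρ = 8073 kg/m³
  silicon nitride: σ_y = 593.6 MPa, ρ = 3240 kg/m³
  gray cast iron: σ_y = 183.0 MPa, ρ = 7295 kg/m³
  silicon nitride: M = 7.52×10⁻³
  maraging steel: M = 5.02×10⁻³
  gray cast iron: M = 1.85×10⁻³
The maximum is for silicon nitride.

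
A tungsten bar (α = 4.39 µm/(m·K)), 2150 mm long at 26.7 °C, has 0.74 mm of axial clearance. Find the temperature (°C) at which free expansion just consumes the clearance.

105 °C

α·L₀·ΔT = 0.74 mm ⇒ ΔT = 0.74 / (4.39×10⁻⁶ × 2150.0) = 78.40 K.
T = 26.7 + 78.40 = 105.1 °C.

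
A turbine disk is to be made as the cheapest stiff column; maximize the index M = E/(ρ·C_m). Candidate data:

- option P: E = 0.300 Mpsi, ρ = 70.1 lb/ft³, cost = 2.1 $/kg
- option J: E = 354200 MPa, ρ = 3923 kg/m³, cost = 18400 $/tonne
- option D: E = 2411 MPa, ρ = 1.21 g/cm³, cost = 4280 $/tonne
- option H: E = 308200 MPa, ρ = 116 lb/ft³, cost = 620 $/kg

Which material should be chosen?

option J

After converting to SI:
  option P: E = 2.068 GPa, ρ = 1123 kg/m³, cost = 2.100 $/kg
  option J: E = 354.2 GPa, ρ = 3923 kg/m³, cost = 18.40 $/kg
  option D: E = 2.411 GPa, ρ = 1210 kg/m³, cost = 4.280 $/kg
  option H: E = 308.2 GPa, ρ = 1858 kg/m³, cost = 620.0 $/kg
  option J: M = 4.91 MN·m per $
  option P: M = 0.877 MN·m per $
  option D: M = 0.466 MN·m per $
  option H: M = 0.268 MN·m per $
Option J has the largest M.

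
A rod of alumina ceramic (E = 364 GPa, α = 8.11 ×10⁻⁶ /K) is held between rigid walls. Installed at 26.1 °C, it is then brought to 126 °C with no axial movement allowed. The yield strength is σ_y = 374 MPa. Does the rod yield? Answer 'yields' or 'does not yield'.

does not yield

ΔT = 99.90 K. Constrained thermal stress σ = E·α·ΔT = 364.0×10³ MPa × 8.11×10⁻⁶ × 99.90 = 295 MPa (compressive).
Compare to σ_y = 374 MPa: σ < σ_y, so it does not yield.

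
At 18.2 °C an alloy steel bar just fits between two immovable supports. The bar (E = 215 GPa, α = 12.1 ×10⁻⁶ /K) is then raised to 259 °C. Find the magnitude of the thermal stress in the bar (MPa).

626 MPa

ΔT = 240.8 K. Constrained thermal stress σ = E·α·ΔT = 215.0×10³ MPa × 12.1×10⁻⁶ × 240.8 = 626 MPa (compressive).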